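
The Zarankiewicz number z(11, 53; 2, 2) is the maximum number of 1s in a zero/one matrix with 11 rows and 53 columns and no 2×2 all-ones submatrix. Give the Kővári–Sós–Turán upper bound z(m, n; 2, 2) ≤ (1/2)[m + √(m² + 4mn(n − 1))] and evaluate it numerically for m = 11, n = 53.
z(11, 53; 2, 2) ≤ (1/2)[11 + √(11² + 4·11·53·52)] = (1/2)[11 + √121385] = 179.7018

Kővári–Sós–Turán: let r_1, ..., r_11 be the row sums and z = Σ r_i the total number of 1s. Each pair of columns can share at most one row with both entries 1 (else a 2×2 all-ones block appears), so Σ_i C(r_i, 2) ≤ C(53, 2) = 1378. By convexity Σ_i C(r_i, 2) ≥ 11·C(z/11, 2) = z(z − 11)/(2·11), giving z² − 11z − 11·53·52 ≤ 0 and hence z ≤ (1/2)[11 + √(121 + 4·30316)] = (1/2)[11 + √121385] ≈ (1/2)(11 + 348.4035) = 179.7018.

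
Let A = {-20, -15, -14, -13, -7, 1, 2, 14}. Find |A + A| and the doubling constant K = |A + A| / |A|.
K = |A + A| / |A| = 30/8 = 15/4

Enumerate A + A = {a + b : a, b ∈ A}. With |A| = 8, there are |A|^2 = 64 ordered sum pairs; collecting distinct values, A + A = {-40, -35, -34, -33, -30, -29, -28, -27, -26, -22, -21, -20, -19, -18, -14, -13, -12, -11, -6, -5, -1, 0, 1, 2, 3, 4, 7, 15, 16, 28}, so |A + A| = 30. Thus K = 30/8 = 15/4. For comparison, the minimum possible |A + A| over all 8-element sets is 2·8 − 1 = 15 (so min K = 15/8), attained only by arithmetic progressions.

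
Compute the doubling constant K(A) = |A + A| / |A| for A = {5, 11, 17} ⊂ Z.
K = |A + A| / |A| = 5/3

Enumerate A + A = {a + b : a, b ∈ A}. With |A| = 3, there are |A|^2 = 9 ordered sum pairs; collecting distinct values, A + A = {10, 16, 22, 28, 34}, so |A + A| = 5. Thus K = 5/3. Here |A + A| = 2|A| − 1 = 5, the minimum possible — so K = 5/3 is minimal, which holds iff A is an arithmetic progression.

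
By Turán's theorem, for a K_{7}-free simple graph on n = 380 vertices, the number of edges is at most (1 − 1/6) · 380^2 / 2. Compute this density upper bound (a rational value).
Turán density bound = (5/6) · 380^2/2 = 180500/3 ≈ 60166.6667

Turán's theorem: ex(n, K_{r+1}) is achieved by the complete r-partite Turán graph T(n, r) with parts as balanced as possible, and is at most (1 − 1/r) · n^2/2. For r = 6, n = 380: the density bound is (5/6) · 144400/2 = 180500/3 ≈ 60166.6667. The integer-valued extremum is e(T(380, 6)) = 60166, which is strictly less than the density bound 180500/3 since 6 ∤ 380 (the parts of T(380, 6) cannot all be equal).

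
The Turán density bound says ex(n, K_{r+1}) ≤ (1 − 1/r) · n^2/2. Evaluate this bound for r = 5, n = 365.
Turán density bound = (4/5) · 365^2/2 = 53290

Turán's theorem: ex(n, K_{r+1}) is achieved by the complete r-partite Turán graph T(n, r) with parts as balanced as possible, and is at most (1 − 1/r) · n^2/2. For r = 5, n = 365: the density bound is (4/5) · 133225/2 = 53290. Since 5 ∣ 365, the Turán graph T(365, 5) has parts of equal size 73, and its edge count e(T(365, 5)) = 53290 attains the density bound exactly.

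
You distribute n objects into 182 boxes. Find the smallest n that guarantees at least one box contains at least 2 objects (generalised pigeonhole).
n = (2 − 1)·182 + 1 = 183

By the generalised pigeonhole principle, to guarantee some box contains ≥ r objects we need more than (r − 1) · k objects total. Threshold: n = (r − 1) · k + 1. With r = 2 and k = 182: n = 1 · 182 + 1 = 182 + 1 = 183. For n = 182 = 1 · 182, we can put exactly 1 objects in every box, avoiding 2 in any single one — so 183 is tight.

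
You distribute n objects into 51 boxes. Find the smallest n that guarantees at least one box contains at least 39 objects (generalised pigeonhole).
n = (39 − 1)·51 + 1 = 1939

By the generalised pigeonhole principle, to guarantee some box contains ≥ r objects we need more than (r − 1) · k objects total. Threshold: n = (r − 1) · k + 1. With r = 39 and k = 51: n = 38 · 51 + 1 = 1938 + 1 = 1939. For n = 1938 = 38 · 51, we can put exactly 38 objects in every box, avoiding 39 in any single one — so 1939 is tight.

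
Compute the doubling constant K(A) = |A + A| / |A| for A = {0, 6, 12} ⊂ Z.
K = |A + A| / |A| = 5/3

Enumerate A + A = {a + b : a, b ∈ A}. With |A| = 3, there are |A|^2 = 9 ordered sum pairs; collecting distinct values, A + A = {0, 6, 12, 18, 24}, so |A + A| = 5. Thus K = 5/3. Here |A + A| = 2|A| − 1 = 5, the minimum possible — so K = 5/3 is minimal, which holds iff A is an arithmetic progression.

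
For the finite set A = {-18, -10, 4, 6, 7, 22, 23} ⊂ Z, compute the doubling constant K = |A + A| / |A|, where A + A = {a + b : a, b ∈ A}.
K = |A + A| / |A| = 25/7

Enumerate A + A = {a + b : a, b ∈ A}. With |A| = 7, there are |A|^2 = 49 ordered sum pairs; collecting distinct values, A + A = {-36, -28, -20, -14, -12, -11, -6, -4, -3, 4, 5, 8, 10, 11, 12, 13, 14, 26, 27, 28, 29, 30, 44, 45, 46}, so |A + A| = 25. Thus K = 25/7. For comparison, the minimum possible |A + A| over all 7-element sets is 2·7 − 1 = 13 (so min K = 13/7), attained only by arithmetic progressions.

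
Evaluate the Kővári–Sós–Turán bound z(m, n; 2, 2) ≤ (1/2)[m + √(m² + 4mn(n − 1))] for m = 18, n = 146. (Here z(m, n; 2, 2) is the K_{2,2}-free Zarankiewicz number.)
z(18, 146; 2, 2) ≤ (1/2)[18 + √(18² + 4·18·146·145)] = (1/2)[18 + √1524564] = 626.3662

Kővári–Sós–Turán: let r_1, ..., r_18 be the row sums and z = Σ r_i the total number of 1s. Each pair of columns can share at most one row with both entries 1 (else a 2×2 all-ones block appears), so Σ_i C(r_i, 2) ≤ C(146, 2) = 10585. By convexity Σ_i C(r_i, 2) ≥ 18·C(z/18, 2) = z(z − 18)/(2·18), giving z² − 18z − 18·146·145 ≤ 0 and hence z ≤ (1/2)[18 + √(324 + 4·381060)] = (1/2)[18 + √1524564] ≈ (1/2)(18 + 1234.7324) = 626.3662.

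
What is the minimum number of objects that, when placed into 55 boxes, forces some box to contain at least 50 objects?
n = (50 − 1)·55 + 1 = 2696

By the generalised pigeonhole principle, to guarantee some box contains ≥ r objects we need more than (r − 1) · k objects total. Threshold: n = (r − 1) · k + 1. With r = 50 and k = 55: n = 49 · 55 + 1 = 2695 + 1 = 2696. For n = 2695 = 49 · 55, we can put exactly 49 objects in every box, avoiding 50 in any single one — so 2696 is tight.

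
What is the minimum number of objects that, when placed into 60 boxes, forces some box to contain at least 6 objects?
n = (6 − 1)·60 + 1 = 301

By the generalised pigeonhole principle, to guarantee some box contains ≥ r objects we need more than (r − 1) · k objects total. Threshold: n = (r − 1) · k + 1. With r = 6 and k = 60: n = 5 · 60 + 1 = 300 + 1 = 301. For n = 300 = 5 · 60, we can put exactly 5 objects in every box, avoiding 6 in any single one — so 301 is tight.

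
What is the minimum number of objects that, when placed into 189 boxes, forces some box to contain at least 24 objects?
n = (24 − 1)·189 + 1 = 4348

By the generalised pigeonhole principle, to guarantee some box contains ≥ r objects we need more than (r − 1) · k objects total. Threshold: n = (r − 1) · k + 1. With r = 24 and k = 189: n = 23 · 189 + 1 = 4347 + 1 = 4348. For n = 4347 = 23 · 189, we can put exactly 23 objects in every box, avoiding 24 in any single one — so 4348 is tight.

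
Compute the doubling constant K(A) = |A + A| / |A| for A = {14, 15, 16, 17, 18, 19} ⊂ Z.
K = |A + A| / |A| = 11/6

Enumerate A + A = {a + b : a, b ∈ A}. With |A| = 6, there are |A|^2 = 36 ordered sum pairs; collecting distinct values, A + A = {28, 29, 30, 31, 32, 33, 34, 35, 36, 37, 38}, so |A + A| = 11. Thus K = 11/6. Here |A + A| = 2|A| − 1 = 11, the minimum possible — so K = 11/6 is minimal, which holds iff A is an arithmetic progression.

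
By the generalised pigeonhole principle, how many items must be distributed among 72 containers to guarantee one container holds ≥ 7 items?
n = (7 − 1)·72 + 1 = 433

By the generalised pigeonhole principle, to guarantee some box contains ≥ r objects we need more than (r − 1) · k objects total. Threshold: n = (r − 1) · k + 1. With r = 7 and k = 72: n = 6 · 72 + 1 = 432 + 1 = 433. For n = 432 = 6 · 72, we can put exactly 6 objects in every box, avoiding 7 in any single one — so 433 is tight.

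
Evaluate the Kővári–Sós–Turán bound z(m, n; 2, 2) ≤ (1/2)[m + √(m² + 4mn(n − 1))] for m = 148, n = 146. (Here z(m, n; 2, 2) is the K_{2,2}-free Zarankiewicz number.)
z(148, 146; 2, 2) ≤ (1/2)[148 + √(148² + 4·148·146·145)] = (1/2)[148 + √12554544] = 1845.6196

Kővári–Sós–Turán: let r_1, ..., r_148 be the row sums and z = Σ r_i the total number of 1s. Each pair of columns can share at most one row with both entries 1 (else a 2×2 all-ones block appears), so Σ_i C(r_i, 2) ≤ C(146, 2) = 10585. By convexity Σ_i C(r_i, 2) ≥ 148·C(z/148, 2) = z(z − 148)/(2·148), giving z² − 148z − 148·146·145 ≤ 0 and hence z ≤ (1/2)[148 + √(21904 + 4·3133160)] = (1/2)[148 + √12554544] ≈ (1/2)(148 + 3543.2392) = 1845.6196.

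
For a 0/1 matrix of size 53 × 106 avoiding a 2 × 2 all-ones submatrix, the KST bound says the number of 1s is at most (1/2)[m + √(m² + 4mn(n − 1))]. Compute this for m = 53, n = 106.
z(53, 106; 2, 2) ≤ (1/2)[53 + √(53² + 4·53·106·105)] = (1/2)[53 + √2362369] = 795

Kővári–Sós–Turán: let r_1, ..., r_53 be the row sums and z = Σ r_i the total number of 1s. Each pair of columns can share at most one row with both entries 1 (else a 2×2 all-ones block appears), so Σ_i C(r_i, 2) ≤ C(106, 2) = 5565. By convexity Σ_i C(r_i, 2) ≥ 53·C(z/53, 2) = z(z − 53)/(2·53), giving z² − 53z − 53·106·105 ≤ 0 and hence z ≤ (1/2)[53 + √(2809 + 4·589890)] = (1/2)[53 + √2362369] ≈ (1/2)(53 + 1537) = 795.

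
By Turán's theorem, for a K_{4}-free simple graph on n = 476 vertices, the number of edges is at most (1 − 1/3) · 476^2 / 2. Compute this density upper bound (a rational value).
Turán density bound = (2/3) · 476^2/2 = 226576/3 ≈ 75525.3333

Turán's theorem: ex(n, K_{r+1}) is achieved by the complete r-partite Turán graph T(n, r) with parts as balanced as possible, and is at most (1 − 1/r) · n^2/2. For r = 3, n = 476: the density bound is (2/3) · 226576/2 = 226576/3 ≈ 75525.3333. The integer-valued extremum is e(T(476, 3)) = 75525, which is strictly less than the density bound 226576/3 since 3 ∤ 476 (the parts of T(476, 3) cannot all be equal).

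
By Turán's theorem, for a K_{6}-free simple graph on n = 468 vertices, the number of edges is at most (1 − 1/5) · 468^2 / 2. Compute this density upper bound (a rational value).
Turán density bound = (4/5) · 468^2/2 = 438048/5 ≈ 87609.6

Turán's theorem: ex(n, K_{r+1}) is achieved by the complete r-partite Turán graph T(n, r) with parts as balanced as possible, and is at most (1 − 1/r) · n^2/2. For r = 5, n = 468: the density bound is (4/5) · 219024/2 = 438048/5 ≈ 87609.6. The integer-valued extremum is e(T(468, 5)) = 87609, which is strictly less than the density bound 438048/5 since 5 ∤ 468 (the parts of T(468, 5) cannot all be equal).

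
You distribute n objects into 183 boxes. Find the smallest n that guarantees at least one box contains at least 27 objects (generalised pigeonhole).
n = (27 − 1)·183 + 1 = 4759

By the generalised pigeonhole principle, to guarantee some box contains ≥ r objects we need more than (r − 1) · k objects total. Threshold: n = (r − 1) · k + 1. With r = 27 and k = 183: n = 26 · 183 + 1 = 4758 + 1 = 4759. For n = 4758 = 26 · 183, we can put exactly 26 objects in every box, avoiding 27 in any single one — so 4759 is tight.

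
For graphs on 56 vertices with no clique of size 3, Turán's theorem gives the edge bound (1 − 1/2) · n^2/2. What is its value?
Turán density bound = (1/2) · 56^2/2 = 784

Turán's theorem: ex(n, K_{r+1}) is achieved by the complete r-partite Turán graph T(n, r) with parts as balanced as possible, and is at most (1 − 1/r) · n^2/2. For r = 2, n = 56: the density bound is (1/2) · 3136/2 = 784. Since 2 ∣ 56, the Turán graph T(56, 2) has parts of equal size 28, and its edge count e(T(56, 2)) = 784 attains the density bound exactly.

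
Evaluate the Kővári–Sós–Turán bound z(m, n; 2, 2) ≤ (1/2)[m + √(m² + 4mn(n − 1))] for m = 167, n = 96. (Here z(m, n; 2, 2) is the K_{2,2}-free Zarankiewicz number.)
z(167, 96; 2, 2) ≤ (1/2)[167 + √(167² + 4·167·96·95)] = (1/2)[167 + √6120049] = 1320.4366

Kővári–Sós–Turán: let r_1, ..., r_167 be the row sums and z = Σ r_i the total number of 1s. Each pair of columns can share at most one row with both entries 1 (else a 2×2 all-ones block appears), so Σ_i C(r_i, 2) ≤ C(96, 2) = 4560. By convexity Σ_i C(r_i, 2) ≥ 167·C(z/167, 2) = z(z − 167)/(2·167), giving z² − 167z − 167·96·95 ≤ 0 and hence z ≤ (1/2)[167 + √(27889 + 4·1523040)] = (1/2)[167 + √6120049] ≈ (1/2)(167 + 2473.8733) = 1320.4366.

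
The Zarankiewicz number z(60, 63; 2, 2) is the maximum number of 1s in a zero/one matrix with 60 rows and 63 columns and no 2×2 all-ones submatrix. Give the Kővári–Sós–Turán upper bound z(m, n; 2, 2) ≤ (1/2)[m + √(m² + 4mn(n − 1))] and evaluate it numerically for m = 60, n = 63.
z(60, 63; 2, 2) ≤ (1/2)[60 + √(60² + 4·60·63·62)] = (1/2)[60 + √941040] = 515.0361

Kővári–Sós–Turán: let r_1, ..., r_60 be the row sums and z = Σ r_i the total number of 1s. Each pair of columns can share at most one row with both entries 1 (else a 2×2 all-ones block appears), so Σ_i C(r_i, 2) ≤ C(63, 2) = 1953. By convexity Σ_i C(r_i, 2) ≥ 60·C(z/60, 2) = z(z − 60)/(2·60), giving z² − 60z − 60·63·62 ≤ 0 and hence z ≤ (1/2)[60 + √(3600 + 4·234360)] = (1/2)[60 + √941040] ≈ (1/2)(60 + 970.0722) = 515.0361.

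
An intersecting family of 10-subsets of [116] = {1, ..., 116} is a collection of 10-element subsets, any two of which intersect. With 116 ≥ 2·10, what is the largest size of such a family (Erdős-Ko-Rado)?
max |F| = C(115, 9) = 7032112662630

Erdős-Ko-Rado (1961): when n ≥ 2k, max |F| = C(n−1, k−1). The bound is attained by the star {A : i ∈ A} for any fixed i ∈ [n]. Here C(116−1, 10−1) = C(115, 9) = 7032112662630.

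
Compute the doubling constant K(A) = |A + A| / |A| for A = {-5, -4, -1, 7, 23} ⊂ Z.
K = |A + A| / |A| = 15/5 = 3

Enumerate A + A = {a + b : a, b ∈ A}. With |A| = 5, there are |A|^2 = 25 ordered sum pairs; collecting distinct values, A + A = {-10, -9, -8, -6, -5, -2, 2, 3, 6, 14, 18, 19, 22, 30, 46}, so |A + A| = 15. Thus K = 15/5 = 3. For comparison, the minimum possible |A + A| over all 5-element sets is 2·5 − 1 = 9 (so min K = 9/5), attained only by arithmetic progressions.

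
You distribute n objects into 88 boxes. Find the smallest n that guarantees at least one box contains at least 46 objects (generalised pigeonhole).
n = (46 − 1)·88 + 1 = 3961

By the generalised pigeonhole principle, to guarantee some box contains ≥ r objects we need more than (r − 1) · k objects total. Threshold: n = (r − 1) · k + 1. With r = 46 and k = 88: n = 45 · 88 + 1 = 3960 + 1 = 3961. For n = 3960 = 45 · 88, we can put exactly 45 objects in every box, avoiding 46 in any single one — so 3961 is tight.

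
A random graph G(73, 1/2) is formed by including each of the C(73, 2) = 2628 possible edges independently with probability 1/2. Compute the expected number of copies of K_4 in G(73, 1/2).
E[# K_4] = C(73, 4) · (1/2)^C(4, 2) = 1088430 / 2^6 = 544215/32 = 17006.71875

For each 4-subset S of vertices (there are C(73, 4) = 1088430 such S), let X_S = 1 if S induces a K_4 (all C(4, 2) = 6 edges present). Then P(X_S = 1) = (1/2)^6 = 1/64. By linearity of expectation, E[# K_4] = C(73, 4) · (1/2)^6 = 1088430 / 64 = 544215/32 = 17006.71875.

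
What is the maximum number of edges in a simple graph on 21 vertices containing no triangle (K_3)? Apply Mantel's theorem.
ex(21, K_3) = ⌊21^2/4⌋ = 110

Mantel (1907): a triangle-free graph on n vertices has at most ⌊n^2/4⌋ edges, with equality for the complete bipartite graph K_{⌊n/2⌋, ⌈n/2⌉}. For n = 21: ⌊21^2/4⌋ = ⌊441/4⌋ = 110. The extremal graph is K_{10, 11}, which has 10·11 = 110 edges.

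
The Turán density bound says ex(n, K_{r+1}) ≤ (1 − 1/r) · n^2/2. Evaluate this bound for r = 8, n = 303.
Turán density bound = (7/8) · 303^2/2 = 642663/16 ≈ 40166.4375

Turán's theorem: ex(n, K_{r+1}) is achieved by the complete r-partite Turán graph T(n, r) with parts as balanced as possible, and is at most (1 − 1/r) · n^2/2. For r = 8, n = 303: the density bound is (7/8) · 91809/2 = 642663/16 ≈ 40166.4375. The integer-valued extremum is e(T(303, 8)) = 40166, which is strictly less than the density bound 642663/16 since 8 ∤ 303 (the parts of T(303, 8) cannot all be equal).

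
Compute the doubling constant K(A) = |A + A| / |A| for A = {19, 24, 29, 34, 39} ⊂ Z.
K = |A + A| / |A| = 9/5

Enumerate A + A = {a + b : a, b ∈ A}. With |A| = 5, there are |A|^2 = 25 ordered sum pairs; collecting distinct values, A + A = {38, 43, 48, 53, 58, 63, 68, 73, 78}, so |A + A| = 9. Thus K = 9/5. Here |A + A| = 2|A| − 1 = 9, the minimum possible — so K = 9/5 is minimal, which holds iff A is an arithmetic progression.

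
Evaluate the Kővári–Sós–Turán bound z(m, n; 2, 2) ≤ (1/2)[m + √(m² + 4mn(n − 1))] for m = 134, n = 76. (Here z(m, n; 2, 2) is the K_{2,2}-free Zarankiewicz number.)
z(134, 76; 2, 2) ≤ (1/2)[134 + √(134² + 4·134·76·75)] = (1/2)[134 + √3073156] = 943.521

Kővári–Sós–Turán: let r_1, ..., r_134 be the row sums and z = Σ r_i the total number of 1s. Each pair of columns can share at most one row with both entries 1 (else a 2×2 all-ones block appears), so Σ_i C(r_i, 2) ≤ C(76, 2) = 2850. By convexity Σ_i C(r_i, 2) ≥ 134·C(z/134, 2) = z(z − 134)/(2·134), giving z² − 134z − 134·76·75 ≤ 0 and hence z ≤ (1/2)[134 + √(17956 + 4·763800)] = (1/2)[134 + √3073156] ≈ (1/2)(134 + 1753.0419) = 943.521.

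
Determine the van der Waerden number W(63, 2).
W(63, 2) = 63 + 1 = 64

A 2-term AP is any pair of integers, so a monochromatic 2-AP exists iff some colour is used at least twice. With 63 colours, the colouring i ↦ i on {1, ..., 63} uses each colour once, avoiding any monochromatic pair, so W(63, 2) > 63. For {1, ..., 64}, pigeonhole forces two integers of the same colour, which form a monochromatic 2-AP. Hence W(63, 2) = 64.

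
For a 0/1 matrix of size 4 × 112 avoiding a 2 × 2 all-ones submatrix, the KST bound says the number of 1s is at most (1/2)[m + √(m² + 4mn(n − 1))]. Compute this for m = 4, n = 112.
z(4, 112; 2, 2) ≤ (1/2)[4 + √(4² + 4·4·112·111)] = (1/2)[4 + √198928] = 225.0067

Kővári–Sós–Turán: let r_1, ..., r_4 be the row sums and z = Σ r_i the total number of 1s. Each pair of columns can share at most one row with both entries 1 (else a 2×2 all-ones block appears), so Σ_i C(r_i, 2) ≤ C(112, 2) = 6216. By convexity Σ_i C(r_i, 2) ≥ 4·C(z/4, 2) = z(z − 4)/(2·4), giving z² − 4z − 4·112·111 ≤ 0 and hence z ≤ (1/2)[4 + √(16 + 4·49728)] = (1/2)[4 + √198928] ≈ (1/2)(4 + 446.0135) = 225.0067.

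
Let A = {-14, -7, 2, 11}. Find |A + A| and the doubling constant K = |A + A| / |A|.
K = |A + A| / |A| = 9/4

Enumerate A + A = {a + b : a, b ∈ A}. With |A| = 4, there are |A|^2 = 16 ordered sum pairs; collecting distinct values, A + A = {-28, -21, -14, -12, -5, -3, 4, 13, 22}, so |A + A| = 9. Thus K = 9/4. For comparison, the minimum possible |A + A| over all 4-element sets is 2·4 − 1 = 7 (so min K = 7/4), attained only by arithmetic progressions.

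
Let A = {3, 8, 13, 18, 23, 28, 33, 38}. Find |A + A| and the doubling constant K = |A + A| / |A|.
K = |A + A| / |A| = 15/8

Enumerate A + A = {a + b : a, b ∈ A}. With |A| = 8, there are |A|^2 = 64 ordered sum pairs; collecting distinct values, A + A = {6, 11, 16, 21, 26, 31, 36, 41, 46, 51, 56, 61, 66, 71, 76}, so |A + A| = 15. Thus K = 15/8. Here |A + A| = 2|A| − 1 = 15, the minimum possible — so K = 15/8 is minimal, which holds iff A is an arithmetic progression.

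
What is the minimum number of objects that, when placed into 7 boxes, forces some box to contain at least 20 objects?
n = (20 − 1)·7 + 1 = 134

By the generalised pigeonhole principle, to guarantee some box contains ≥ r objects we need more than (r − 1) · k objects total. Threshold: n = (r − 1) · k + 1. With r = 20 and k = 7: n = 19 · 7 + 1 = 133 + 1 = 134. For n = 133 = 19 · 7, we can put exactly 19 objects in every box, avoiding 20 in any single one — so 134 is tight.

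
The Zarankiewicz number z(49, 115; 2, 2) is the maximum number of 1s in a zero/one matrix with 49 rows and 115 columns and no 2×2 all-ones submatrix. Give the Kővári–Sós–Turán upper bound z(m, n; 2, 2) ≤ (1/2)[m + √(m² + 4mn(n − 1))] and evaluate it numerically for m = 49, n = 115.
z(49, 115; 2, 2) ≤ (1/2)[49 + √(49² + 4·49·115·114)] = (1/2)[49 + √2571961] = 826.3667

Kővári–Sós–Turán: let r_1, ..., r_49 be the row sums and z = Σ r_i the total number of 1s. Each pair of columns can share at most one row with both entries 1 (else a 2×2 all-ones block appears), so Σ_i C(r_i, 2) ≤ C(115, 2) = 6555. By convexity Σ_i C(r_i, 2) ≥ 49·C(z/49, 2) = z(z − 49)/(2·49), giving z² − 49z − 49·115·114 ≤ 0 and hence z ≤ (1/2)[49 + √(2401 + 4·642390)] = (1/2)[49 + √2571961] ≈ (1/2)(49 + 1603.7335) = 826.3667.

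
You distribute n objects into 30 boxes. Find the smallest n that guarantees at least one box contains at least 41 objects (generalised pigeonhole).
n = (41 − 1)·30 + 1 = 1201

By the generalised pigeonhole principle, to guarantee some box contains ≥ r objects we need more than (r − 1) · k objects total. Threshold: n = (r − 1) · k + 1. With r = 41 and k = 30: n = 40 · 30 + 1 = 1200 + 1 = 1201. For n = 1200 = 40 · 30, we can put exactly 40 objects in every box, avoiding 41 in any single one — so 1201 is tight.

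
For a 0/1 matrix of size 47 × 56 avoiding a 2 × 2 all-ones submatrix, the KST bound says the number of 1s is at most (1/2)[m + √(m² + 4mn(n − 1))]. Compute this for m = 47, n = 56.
z(47, 56; 2, 2) ≤ (1/2)[47 + √(47² + 4·47·56·55)] = (1/2)[47 + √581249] = 404.6984

Kővári–Sós–Turán: let r_1, ..., r_47 be the row sums and z = Σ r_i the total number of 1s. Each pair of columns can share at most one row with both entries 1 (else a 2×2 all-ones block appears), so Σ_i C(r_i, 2) ≤ C(56, 2) = 1540. By convexity Σ_i C(r_i, 2) ≥ 47·C(z/47, 2) = z(z − 47)/(2·47), giving z² − 47z − 47·56·55 ≤ 0 and hence z ≤ (1/2)[47 + √(2209 + 4·144760)] = (1/2)[47 + √581249] ≈ (1/2)(47 + 762.3969) = 404.6984.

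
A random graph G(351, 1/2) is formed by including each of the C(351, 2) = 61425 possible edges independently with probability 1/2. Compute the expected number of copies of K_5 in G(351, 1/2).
E[# K_5] = C(351, 5) · (1/2)^C(5, 2) = 43144760295 / 2^10 ≈ 42133554.975586

For each 5-subset S of vertices (there are C(351, 5) = 43144760295 such S), let X_S = 1 if S induces a K_5 (all C(5, 2) = 10 edges present). Then P(X_S = 1) = (1/2)^10 = 1/1024. By linearity of expectation, E[# K_5] = C(351, 5) · (1/2)^10 = 43144760295 / 1024 ≈ 42133554.975586.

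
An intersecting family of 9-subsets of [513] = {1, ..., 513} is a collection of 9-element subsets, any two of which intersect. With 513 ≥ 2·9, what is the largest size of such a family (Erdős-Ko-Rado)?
max |F| = C(512, 8) = 110859231254749120

Erdős-Ko-Rado (1961): when n ≥ 2k, max |F| = C(n−1, k−1). The bound is attained by the star {A : i ∈ A} for any fixed i ∈ [n]. Here C(513−1, 9−1) = C(512, 8) = 110859231254749120.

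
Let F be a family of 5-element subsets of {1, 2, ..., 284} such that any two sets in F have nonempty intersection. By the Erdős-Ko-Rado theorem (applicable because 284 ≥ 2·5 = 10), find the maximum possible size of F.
max |F| = C(283, 4) = 261630670

Erdős-Ko-Rado (1961): when n ≥ 2k, max |F| = C(n−1, k−1). The bound is attained by the star {A : i ∈ A} for any fixed i ∈ [n]. Here C(284−1, 5−1) = C(283, 4) = 261630670.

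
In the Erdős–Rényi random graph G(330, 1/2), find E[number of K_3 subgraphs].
E[# K_3] = C(330, 3) · (1/2)^C(3, 2) = 5935160 / 2^3 = 741895

For each 3-subset S of vertices (there are C(330, 3) = 5935160 such S), let X_S = 1 if S induces a K_3 (all C(3, 2) = 3 edges present). Then P(X_S = 1) = (1/2)^3 = 1/8. By linearity of expectation, E[# K_3] = C(330, 3) · (1/2)^3 = 5935160 / 8 = 741895.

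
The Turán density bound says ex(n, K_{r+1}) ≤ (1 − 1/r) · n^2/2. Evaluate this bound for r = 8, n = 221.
Turán density bound = (7/8) · 221^2/2 = 341887/16 ≈ 21367.9375

Turán's theorem: ex(n, K_{r+1}) is achieved by the complete r-partite Turán graph T(n, r) with parts as balanced as possible, and is at most (1 − 1/r) · n^2/2. For r = 8, n = 221: the density bound is (7/8) · 48841/2 = 341887/16 ≈ 21367.9375. The integer-valued extremum is e(T(221, 8)) = 21367, which is strictly less than the density bound 341887/16 since 8 ∤ 221 (the parts of T(221, 8) cannot all be equal).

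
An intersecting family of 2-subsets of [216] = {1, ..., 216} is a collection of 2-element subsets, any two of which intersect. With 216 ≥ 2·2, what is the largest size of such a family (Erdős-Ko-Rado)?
max |F| = C(215, 1) = 215

The Erdős-Ko-Rado theorem states: for n ≥ 2k, an intersecting family of k-subsets of an n-element set has size at most C(n − 1, k − 1), with equality for 'star' families {A ⊆ [n] : |A| = k, i ∈ A} (fix an element i). For n = 216, k = 2: C(215, 1) = 215.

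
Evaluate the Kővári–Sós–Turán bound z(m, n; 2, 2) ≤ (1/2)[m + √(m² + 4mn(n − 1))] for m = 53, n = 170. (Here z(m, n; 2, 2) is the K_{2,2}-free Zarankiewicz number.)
z(53, 170; 2, 2) ≤ (1/2)[53 + √(53² + 4·53·170·169)] = (1/2)[53 + √6093569] = 1260.7578

Kővári–Sós–Turán: let r_1, ..., r_53 be the row sums and z = Σ r_i the total number of 1s. Each pair of columns can share at most one row with both entries 1 (else a 2×2 all-ones block appears), so Σ_i C(r_i, 2) ≤ C(170, 2) = 14365. By convexity Σ_i C(r_i, 2) ≥ 53·C(z/53, 2) = z(z − 53)/(2·53), giving z² − 53z − 53·170·169 ≤ 0 and hence z ≤ (1/2)[53 + √(2809 + 4·1522690)] = (1/2)[53 + √6093569] ≈ (1/2)(53 + 2468.5155) = 1260.7578.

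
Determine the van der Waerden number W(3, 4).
W(3, 4) = 293

This is a classical value, W(3, 4) = 293, established by combining an explicit 3-colouring of {1, ..., 292} with no monochromatic 4-AP (giving the lower bound W(3, 4) > 292) and a finite case analysis / exhaustive computer search showing every 3-colouring of {1, ..., 293} has such an AP.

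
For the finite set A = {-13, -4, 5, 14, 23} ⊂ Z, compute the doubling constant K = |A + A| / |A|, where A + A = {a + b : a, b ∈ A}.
K = |A + A| / |A| = 9/5

Enumerate A + A = {a + b : a, b ∈ A}. With |A| = 5, there are |A|^2 = 25 ordered sum pairs; collecting distinct values, A + A = {-26, -17, -8, 1, 10, 19, 28, 37, 46}, so |A + A| = 9. Thus K = 9/5. Here |A + A| = 2|A| − 1 = 9, the minimum possible — so K = 9/5 is minimal, which holds iff A is an arithmetic progression.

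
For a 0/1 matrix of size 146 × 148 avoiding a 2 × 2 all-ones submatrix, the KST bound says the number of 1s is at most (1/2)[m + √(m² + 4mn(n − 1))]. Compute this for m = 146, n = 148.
z(146, 148; 2, 2) ≤ (1/2)[146 + √(146² + 4·146·148·147)] = (1/2)[146 + √12726820] = 1856.7334

Kővári–Sós–Turán: let r_1, ..., r_146 be the row sums and z = Σ r_i the total number of 1s. Each pair of columns can share at most one row with both entries 1 (else a 2×2 all-ones block appears), so Σ_i C(r_i, 2) ≤ C(148, 2) = 10878. By convexity Σ_i C(r_i, 2) ≥ 146·C(z/146, 2) = z(z − 146)/(2·146), giving z² − 146z − 146·148·147 ≤ 0 and hence z ≤ (1/2)[146 + √(21316 + 4·3176376)] = (1/2)[146 + √12726820] ≈ (1/2)(146 + 3567.4669) = 1856.7334.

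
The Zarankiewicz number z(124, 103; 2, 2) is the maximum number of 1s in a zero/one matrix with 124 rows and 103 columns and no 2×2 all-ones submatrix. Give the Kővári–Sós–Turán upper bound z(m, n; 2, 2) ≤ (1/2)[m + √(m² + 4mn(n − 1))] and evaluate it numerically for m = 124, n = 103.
z(124, 103; 2, 2) ≤ (1/2)[124 + √(124² + 4·124·103·102)] = (1/2)[124 + √5226352] = 1205.0608

Kővári–Sós–Turán: let r_1, ..., r_124 be the row sums and z = Σ r_i the total number of 1s. Each pair of columns can share at most one row with both entries 1 (else a 2×2 all-ones block appears), so Σ_i C(r_i, 2) ≤ C(103, 2) = 5253. By convexity Σ_i C(r_i, 2) ≥ 124·C(z/124, 2) = z(z − 124)/(2·124), giving z² − 124z − 124·103·102 ≤ 0 and hence z ≤ (1/2)[124 + √(15376 + 4·1302744)] = (1/2)[124 + √5226352] ≈ (1/2)(124 + 2286.1216) = 1205.0608.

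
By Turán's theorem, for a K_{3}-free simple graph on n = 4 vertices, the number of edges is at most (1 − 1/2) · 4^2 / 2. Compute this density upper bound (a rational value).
Turán density bound = (1/2) · 4^2/2 = 4

Turán's theorem: ex(n, K_{r+1}) is achieved by the complete r-partite Turán graph T(n, r) with parts as balanced as possible, and is at most (1 − 1/r) · n^2/2. For r = 2, n = 4: the density bound is (1/2) · 16/2 = 4. Since 2 ∣ 4, the Turán graph T(4, 2) has parts of equal size 2, and its edge count e(T(4, 2)) = 4 attains the density bound exactly.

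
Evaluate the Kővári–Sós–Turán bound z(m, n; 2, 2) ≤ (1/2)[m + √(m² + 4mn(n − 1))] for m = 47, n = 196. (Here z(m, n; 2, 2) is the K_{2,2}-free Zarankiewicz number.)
z(47, 196; 2, 2) ≤ (1/2)[47 + √(47² + 4·47·196·195)] = (1/2)[47 + √7187569] = 1363.9821

Kővári–Sós–Turán: let r_1, ..., r_47 be the row sums and z = Σ r_i the total number of 1s. Each pair of columns can share at most one row with both entries 1 (else a 2×2 all-ones block appears), so Σ_i C(r_i, 2) ≤ C(196, 2) = 19110. By convexity Σ_i C(r_i, 2) ≥ 47·C(z/47, 2) = z(z − 47)/(2·47), giving z² − 47z − 47·196·195 ≤ 0 and hence z ≤ (1/2)[47 + √(2209 + 4·1796340)] = (1/2)[47 + √7187569] ≈ (1/2)(47 + 2680.9642) = 1363.9821.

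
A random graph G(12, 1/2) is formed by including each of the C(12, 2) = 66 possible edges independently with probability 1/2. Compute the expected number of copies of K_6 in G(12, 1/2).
E[# K_6] = C(12, 6) · (1/2)^C(6, 2) = 924 / 2^15 = 231/8192 ≈ 0.028198

For each 6-subset S of vertices (there are C(12, 6) = 924 such S), let X_S = 1 if S induces a K_6 (all C(6, 2) = 15 edges present). Then P(X_S = 1) = (1/2)^15 = 1/32768. By linearity of expectation, E[# K_6] = C(12, 6) · (1/2)^15 = 924 / 32768 = 231/8192 ≈ 0.028198.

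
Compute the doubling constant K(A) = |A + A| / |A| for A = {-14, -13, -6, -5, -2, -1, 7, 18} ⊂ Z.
K = |A + A| / |A| = 30/8 = 15/4

Enumerate A + A = {a + b : a, b ∈ A}. With |A| = 8, there are |A|^2 = 64 ordered sum pairs; collecting distinct values, A + A = {-28, -27, -26, -20, -19, -18, -16, -15, -14, -12, -11, -10, -8, -7, -6, -4, -3, -2, 1, 2, 4, 5, 6, 12, 13, 14, 16, 17, 25, 36}, so |A + A| = 30. Thus K = 30/8 = 15/4. For comparison, the minimum possible |A + A| over all 8-element sets is 2·8 − 1 = 15 (so min K = 15/8), attained only by arithmetic progressions.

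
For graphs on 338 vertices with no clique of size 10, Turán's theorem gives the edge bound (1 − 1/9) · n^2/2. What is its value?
Turán density bound = (8/9) · 338^2/2 = 456976/9 ≈ 50775.1111

Turán's theorem: ex(n, K_{r+1}) is achieved by the complete r-partite Turán graph T(n, r) with parts as balanced as possible, and is at most (1 − 1/r) · n^2/2. For r = 9, n = 338: the density bound is (8/9) · 114244/2 = 456976/9 ≈ 50775.1111. The integer-valued extremum is e(T(338, 9)) = 50774, which is strictly less than the density bound 456976/9 since 9 ∤ 338 (the parts of T(338, 9) cannot all be equal).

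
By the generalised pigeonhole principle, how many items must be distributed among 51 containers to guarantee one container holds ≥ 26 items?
n = (26 − 1)·51 + 1 = 1276

By the generalised pigeonhole principle, to guarantee some box contains ≥ r objects we need more than (r − 1) · k objects total. Threshold: n = (r − 1) · k + 1. With r = 26 and k = 51: n = 25 · 51 + 1 = 1275 + 1 = 1276. For n = 1275 = 25 · 51, we can put exactly 25 objects in every box, avoiding 26 in any single one — so 1276 is tight.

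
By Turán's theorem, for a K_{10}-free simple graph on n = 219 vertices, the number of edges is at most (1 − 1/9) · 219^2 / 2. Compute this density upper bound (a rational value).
Turán density bound = (8/9) · 219^2/2 = 21316

Turán's theorem: ex(n, K_{r+1}) is achieved by the complete r-partite Turán graph T(n, r) with parts as balanced as possible, and is at most (1 − 1/r) · n^2/2. For r = 9, n = 219: the density bound is (8/9) · 47961/2 = 21316. The integer-valued extremum is e(T(219, 9)) = 21315, which is strictly less than the density bound 21316 since 9 ∤ 219 (the parts of T(219, 9) cannot all be equal).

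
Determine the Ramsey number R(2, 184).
R(2, 184) = 184

R(2, k) = k for all k ≥ 2: in a 2-colouring of K_k, either some edge is red (a red K_2) or all edges are blue (a blue K_k). And K_{183} coloured all-blue has no blue K_184, so R(2, 184) > 183. Hence R(2, 184) = 184.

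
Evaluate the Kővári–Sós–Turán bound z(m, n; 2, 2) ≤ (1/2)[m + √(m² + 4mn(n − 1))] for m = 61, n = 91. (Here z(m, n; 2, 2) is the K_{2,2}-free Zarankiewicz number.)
z(61, 91; 2, 2) ≤ (1/2)[61 + √(61² + 4·61·91·90)] = (1/2)[61 + √2002081] = 737.9746

Kővári–Sós–Turán: let r_1, ..., r_61 be the row sums and z = Σ r_i the total number of 1s. Each pair of columns can share at most one row with both entries 1 (else a 2×2 all-ones block appears), so Σ_i C(r_i, 2) ≤ C(91, 2) = 4095. By convexity Σ_i C(r_i, 2) ≥ 61·C(z/61, 2) = z(z − 61)/(2·61), giving z² − 61z − 61·91·90 ≤ 0 and hence z ≤ (1/2)[61 + √(3721 + 4·499590)] = (1/2)[61 + √2002081] ≈ (1/2)(61 + 1414.9491) = 737.9746.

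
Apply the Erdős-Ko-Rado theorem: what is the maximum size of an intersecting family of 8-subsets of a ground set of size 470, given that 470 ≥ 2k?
max |F| = C(469, 7) = 946766496583128

Erdős-Ko-Rado (1961): when n ≥ 2k, max |F| = C(n−1, k−1). The bound is attained by the star {A : i ∈ A} for any fixed i ∈ [n]. Here C(470−1, 8−1) = C(469, 7) = 946766496583128.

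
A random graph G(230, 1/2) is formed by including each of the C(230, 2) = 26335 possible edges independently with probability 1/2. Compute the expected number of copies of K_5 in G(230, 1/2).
E[# K_5] = C(230, 5) · (1/2)^C(5, 2) = 5133945046 / 2^10 = 2566972523/512 ≈ 5013618.208984

For each 5-subset S of vertices (there are C(230, 5) = 5133945046 such S), let X_S = 1 if S induces a K_5 (all C(5, 2) = 10 edges present). Then P(X_S = 1) = (1/2)^10 = 1/1024. By linearity of expectation, E[# K_5] = C(230, 5) · (1/2)^10 = 5133945046 / 1024 = 2566972523/512 ≈ 5013618.208984.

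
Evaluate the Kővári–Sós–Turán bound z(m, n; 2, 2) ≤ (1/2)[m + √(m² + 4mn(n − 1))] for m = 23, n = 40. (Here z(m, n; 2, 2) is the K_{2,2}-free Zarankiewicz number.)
z(23, 40; 2, 2) ≤ (1/2)[23 + √(23² + 4·23·40·39)] = (1/2)[23 + √144049] = 201.2689

Kővári–Sós–Turán: let r_1, ..., r_23 be the row sums and z = Σ r_i the total number of 1s. Each pair of columns can share at most one row with both entries 1 (else a 2×2 all-ones block appears), so Σ_i C(r_i, 2) ≤ C(40, 2) = 780. By convexity Σ_i C(r_i, 2) ≥ 23·C(z/23, 2) = z(z − 23)/(2·23), giving z² − 23z − 23·40·39 ≤ 0 and hence z ≤ (1/2)[23 + √(529 + 4·35880)] = (1/2)[23 + √144049] ≈ (1/2)(23 + 379.5379) = 201.2689.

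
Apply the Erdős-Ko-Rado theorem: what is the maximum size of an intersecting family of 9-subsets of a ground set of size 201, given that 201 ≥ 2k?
max |F| = C(200, 8) = 55098996177225

The Erdős-Ko-Rado theorem states: for n ≥ 2k, an intersecting family of k-subsets of an n-element set has size at most C(n − 1, k − 1), with equality for 'star' families {A ⊆ [n] : |A| = k, i ∈ A} (fix an element i). For n = 201, k = 9: C(200, 8) = 55098996177225.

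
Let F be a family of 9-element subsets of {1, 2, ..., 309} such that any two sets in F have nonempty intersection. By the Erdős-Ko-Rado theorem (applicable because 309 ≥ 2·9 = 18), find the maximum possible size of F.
max |F| = C(308, 8) = 1832649805164486

Erdős-Ko-Rado (1961): when n ≥ 2k, max |F| = C(n−1, k−1). The bound is attained by the star {A : i ∈ A} for any fixed i ∈ [n]. Here C(309−1, 9−1) = C(308, 8) = 1832649805164486.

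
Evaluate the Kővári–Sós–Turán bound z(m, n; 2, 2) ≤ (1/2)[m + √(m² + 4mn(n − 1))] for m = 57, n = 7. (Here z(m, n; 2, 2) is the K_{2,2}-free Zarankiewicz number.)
z(57, 7; 2, 2) ≤ (1/2)[57 + √(57² + 4·57·7·6)] = (1/2)[57 + √12825] = 85.1238

Kővári–Sós–Turán: let r_1, ..., r_57 be the row sums and z = Σ r_i the total number of 1s. Each pair of columns can share at most one row with both entries 1 (else a 2×2 all-ones block appears), so Σ_i C(r_i, 2) ≤ C(7, 2) = 21. By convexity Σ_i C(r_i, 2) ≥ 57·C(z/57, 2) = z(z − 57)/(2·57), giving z² − 57z − 57·7·6 ≤ 0 and hence z ≤ (1/2)[57 + √(3249 + 4·2394)] = (1/2)[57 + √12825] ≈ (1/2)(57 + 113.2475) = 85.1238.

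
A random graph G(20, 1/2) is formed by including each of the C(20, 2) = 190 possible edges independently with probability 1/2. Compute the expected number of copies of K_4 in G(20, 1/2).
E[# K_4] = C(20, 4) · (1/2)^C(4, 2) = 4845 / 2^6 = 75.703125

For each 4-subset S of vertices (there are C(20, 4) = 4845 such S), let X_S = 1 if S induces a K_4 (all C(4, 2) = 6 edges present). Then P(X_S = 1) = (1/2)^6 = 1/64. By linearity of expectation, E[# K_4] = C(20, 4) · (1/2)^6 = 4845 / 64 = 75.703125.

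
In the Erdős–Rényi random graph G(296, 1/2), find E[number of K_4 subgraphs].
E[# K_4] = C(296, 4) · (1/2)^C(4, 2) = 313413310 / 2^6 = 156706655/32 = 4897082.96875

For each 4-subset S of vertices (there are C(296, 4) = 313413310 such S), let X_S = 1 if S induces a K_4 (all C(4, 2) = 6 edges present). Then P(X_S = 1) = (1/2)^6 = 1/64. By linearity of expectation, E[# K_4] = C(296, 4) · (1/2)^6 = 313413310 / 64 = 156706655/32 = 4897082.96875.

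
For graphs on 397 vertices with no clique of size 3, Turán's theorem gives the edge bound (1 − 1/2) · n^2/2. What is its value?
Turán density bound = (1/2) · 397^2/2 = 157609/4 ≈ 39402.25

Turán's theorem: ex(n, K_{r+1}) is achieved by the complete r-partite Turán graph T(n, r) with parts as balanced as possible, and is at most (1 − 1/r) · n^2/2. For r = 2, n = 397: the density bound is (1/2) · 157609/2 = 157609/4 ≈ 39402.25. The integer-valued extremum is e(T(397, 2)) = 39402, which is strictly less than the density bound 157609/4 since 2 ∤ 397 (the parts of T(397, 2) cannot all be equal).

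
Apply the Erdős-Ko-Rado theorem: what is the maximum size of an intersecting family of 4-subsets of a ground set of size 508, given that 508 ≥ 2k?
max |F| = C(507, 3) = 21592285

The Erdős-Ko-Rado theorem states: for n ≥ 2k, an intersecting family of k-subsets of an n-element set has size at most C(n − 1, k − 1), with equality for 'star' families {A ⊆ [n] : |A| = k, i ∈ A} (fix an element i). For n = 508, k = 4: C(507, 3) = 21592285.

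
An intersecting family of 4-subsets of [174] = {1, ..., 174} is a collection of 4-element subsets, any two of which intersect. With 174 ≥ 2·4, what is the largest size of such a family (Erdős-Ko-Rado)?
max |F| = C(173, 3) = 848046

The Erdős-Ko-Rado theorem states: for n ≥ 2k, an intersecting family of k-subsets of an n-element set has size at most C(n − 1, k − 1), with equality for 'star' families {A ⊆ [n] : |A| = k, i ∈ A} (fix an element i). For n = 174, k = 4: C(173, 3) = 848046.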